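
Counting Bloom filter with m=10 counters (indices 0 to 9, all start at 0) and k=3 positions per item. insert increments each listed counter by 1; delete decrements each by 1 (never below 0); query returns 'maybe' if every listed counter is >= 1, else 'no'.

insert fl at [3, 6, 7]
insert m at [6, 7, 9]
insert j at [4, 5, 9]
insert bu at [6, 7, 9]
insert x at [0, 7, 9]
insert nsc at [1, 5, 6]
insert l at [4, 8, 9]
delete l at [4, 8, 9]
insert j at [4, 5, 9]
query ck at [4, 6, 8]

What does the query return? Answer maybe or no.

Step 1: insert fl at [3, 6, 7] -> counters=[0,0,0,1,0,0,1,1,0,0]
Step 2: insert m at [6, 7, 9] -> counters=[0,0,0,1,0,0,2,2,0,1]
Step 3: insert j at [4, 5, 9] -> counters=[0,0,0,1,1,1,2,2,0,2]
Step 4: insert bu at [6, 7, 9] -> counters=[0,0,0,1,1,1,3,3,0,3]
Step 5: insert x at [0, 7, 9] -> counters=[1,0,0,1,1,1,3,4,0,4]
Step 6: insert nsc at [1, 5, 6] -> counters=[1,1,0,1,1,2,4,4,0,4]
Step 7: insert l at [4, 8, 9] -> counters=[1,1,0,1,2,2,4,4,1,5]
Step 8: delete l at [4, 8, 9] -> counters=[1,1,0,1,1,2,4,4,0,4]
Step 9: insert j at [4, 5, 9] -> counters=[1,1,0,1,2,3,4,4,0,5]
Query ck: check counters[4]=2 counters[6]=4 counters[8]=0 -> no

Answer: no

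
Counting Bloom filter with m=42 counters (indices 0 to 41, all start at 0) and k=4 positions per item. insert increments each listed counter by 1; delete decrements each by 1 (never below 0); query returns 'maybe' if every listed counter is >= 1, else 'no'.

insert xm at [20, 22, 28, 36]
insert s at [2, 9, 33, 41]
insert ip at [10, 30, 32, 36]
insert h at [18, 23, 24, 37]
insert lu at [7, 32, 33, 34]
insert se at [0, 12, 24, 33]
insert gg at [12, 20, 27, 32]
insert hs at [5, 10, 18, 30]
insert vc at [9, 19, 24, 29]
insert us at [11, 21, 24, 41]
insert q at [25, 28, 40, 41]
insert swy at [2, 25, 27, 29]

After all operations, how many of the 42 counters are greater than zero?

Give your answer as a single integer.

Step 1: insert xm at [20, 22, 28, 36] -> counters=[0,0,0,0,0,0,0,0,0,0,0,0,0,0,0,0,0,0,0,0,1,0,1,0,0,0,0,0,1,0,0,0,0,0,0,0,1,0,0,0,0,0]
Step 2: insert s at [2, 9, 33, 41] -> counters=[0,0,1,0,0,0,0,0,0,1,0,0,0,0,0,0,0,0,0,0,1,0,1,0,0,0,0,0,1,0,0,0,0,1,0,0,1,0,0,0,0,1]
Step 3: insert ip at [10, 30, 32, 36] -> counters=[0,0,1,0,0,0,0,0,0,1,1,0,0,0,0,0,0,0,0,0,1,0,1,0,0,0,0,0,1,0,1,0,1,1,0,0,2,0,0,0,0,1]
Step 4: insert h at [18, 23, 24, 37] -> counters=[0,0,1,0,0,0,0,0,0,1,1,0,0,0,0,0,0,0,1,0,1,0,1,1,1,0,0,0,1,0,1,0,1,1,0,0,2,1,0,0,0,1]
Step 5: insert lu at [7, 32, 33, 34] -> counters=[0,0,1,0,0,0,0,1,0,1,1,0,0,0,0,0,0,0,1,0,1,0,1,1,1,0,0,0,1,0,1,0,2,2,1,0,2,1,0,0,0,1]
Step 6: insert se at [0, 12, 24, 33] -> counters=[1,0,1,0,0,0,0,1,0,1,1,0,1,0,0,0,0,0,1,0,1,0,1,1,2,0,0,0,1,0,1,0,2,3,1,0,2,1,0,0,0,1]
Step 7: insert gg at [12, 20, 27, 32] -> counters=[1,0,1,0,0,0,0,1,0,1,1,0,2,0,0,0,0,0,1,0,2,0,1,1,2,0,0,1,1,0,1,0,3,3,1,0,2,1,0,0,0,1]
Step 8: insert hs at [5, 10, 18, 30] -> counters=[1,0,1,0,0,1,0,1,0,1,2,0,2,0,0,0,0,0,2,0,2,0,1,1,2,0,0,1,1,0,2,0,3,3,1,0,2,1,0,0,0,1]
Step 9: insert vc at [9, 19, 24, 29] -> counters=[1,0,1,0,0,1,0,1,0,2,2,0,2,0,0,0,0,0,2,1,2,0,1,1,3,0,0,1,1,1,2,0,3,3,1,0,2,1,0,0,0,1]
Step 10: insert us at [11, 21, 24, 41] -> counters=[1,0,1,0,0,1,0,1,0,2,2,1,2,0,0,0,0,0,2,1,2,1,1,1,4,0,0,1,1,1,2,0,3,3,1,0,2,1,0,0,0,2]
Step 11: insert q at [25, 28, 40, 41] -> counters=[1,0,1,0,0,1,0,1,0,2,2,1,2,0,0,0,0,0,2,1,2,1,1,1,4,1,0,1,2,1,2,0,3,3,1,0,2,1,0,0,1,3]
Step 12: insert swy at [2, 25, 27, 29] -> counters=[1,0,2,0,0,1,0,1,0,2,2,1,2,0,0,0,0,0,2,1,2,1,1,1,4,2,0,2,2,2,2,0,3,3,1,0,2,1,0,0,1,3]
Final counters=[1,0,2,0,0,1,0,1,0,2,2,1,2,0,0,0,0,0,2,1,2,1,1,1,4,2,0,2,2,2,2,0,3,3,1,0,2,1,0,0,1,3] -> 27 nonzero

Answer: 27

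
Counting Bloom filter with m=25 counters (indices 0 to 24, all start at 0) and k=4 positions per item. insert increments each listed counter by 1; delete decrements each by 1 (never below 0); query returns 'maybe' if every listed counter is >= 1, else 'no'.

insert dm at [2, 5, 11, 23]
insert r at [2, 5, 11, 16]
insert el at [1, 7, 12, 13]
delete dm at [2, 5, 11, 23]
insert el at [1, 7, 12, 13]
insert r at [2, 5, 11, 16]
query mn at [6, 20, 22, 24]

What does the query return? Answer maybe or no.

Answer: no

Derivation:
Step 1: insert dm at [2, 5, 11, 23] -> counters=[0,0,1,0,0,1,0,0,0,0,0,1,0,0,0,0,0,0,0,0,0,0,0,1,0]
Step 2: insert r at [2, 5, 11, 16] -> counters=[0,0,2,0,0,2,0,0,0,0,0,2,0,0,0,0,1,0,0,0,0,0,0,1,0]
Step 3: insert el at [1, 7, 12, 13] -> counters=[0,1,2,0,0,2,0,1,0,0,0,2,1,1,0,0,1,0,0,0,0,0,0,1,0]
Step 4: delete dm at [2, 5, 11, 23] -> counters=[0,1,1,0,0,1,0,1,0,0,0,1,1,1,0,0,1,0,0,0,0,0,0,0,0]
Step 5: insert el at [1, 7, 12, 13] -> counters=[0,2,1,0,0,1,0,2,0,0,0,1,2,2,0,0,1,0,0,0,0,0,0,0,0]
Step 6: insert r at [2, 5, 11, 16] -> counters=[0,2,2,0,0,2,0,2,0,0,0,2,2,2,0,0,2,0,0,0,0,0,0,0,0]
Query mn: check counters[6]=0 counters[20]=0 counters[22]=0 counters[24]=0 -> no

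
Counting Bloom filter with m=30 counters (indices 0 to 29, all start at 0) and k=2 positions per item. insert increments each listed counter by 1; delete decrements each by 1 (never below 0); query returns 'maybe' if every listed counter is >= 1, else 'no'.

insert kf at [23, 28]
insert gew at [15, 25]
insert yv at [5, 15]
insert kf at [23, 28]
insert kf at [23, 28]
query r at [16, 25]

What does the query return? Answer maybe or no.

Answer: no

Derivation:
Step 1: insert kf at [23, 28] -> counters=[0,0,0,0,0,0,0,0,0,0,0,0,0,0,0,0,0,0,0,0,0,0,0,1,0,0,0,0,1,0]
Step 2: insert gew at [15, 25] -> counters=[0,0,0,0,0,0,0,0,0,0,0,0,0,0,0,1,0,0,0,0,0,0,0,1,0,1,0,0,1,0]
Step 3: insert yv at [5, 15] -> counters=[0,0,0,0,0,1,0,0,0,0,0,0,0,0,0,2,0,0,0,0,0,0,0,1,0,1,0,0,1,0]
Step 4: insert kf at [23, 28] -> counters=[0,0,0,0,0,1,0,0,0,0,0,0,0,0,0,2,0,0,0,0,0,0,0,2,0,1,0,0,2,0]
Step 5: insert kf at [23, 28] -> counters=[0,0,0,0,0,1,0,0,0,0,0,0,0,0,0,2,0,0,0,0,0,0,0,3,0,1,0,0,3,0]
Query r: check counters[16]=0 counters[25]=1 -> no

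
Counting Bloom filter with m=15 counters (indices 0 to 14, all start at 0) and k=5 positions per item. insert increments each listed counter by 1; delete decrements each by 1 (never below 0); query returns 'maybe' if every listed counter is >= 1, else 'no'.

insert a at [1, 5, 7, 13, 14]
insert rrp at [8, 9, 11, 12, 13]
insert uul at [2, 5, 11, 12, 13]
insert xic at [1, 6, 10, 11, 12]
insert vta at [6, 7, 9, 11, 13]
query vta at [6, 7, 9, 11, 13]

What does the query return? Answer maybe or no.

Answer: maybe

Derivation:
Step 1: insert a at [1, 5, 7, 13, 14] -> counters=[0,1,0,0,0,1,0,1,0,0,0,0,0,1,1]
Step 2: insert rrp at [8, 9, 11, 12, 13] -> counters=[0,1,0,0,0,1,0,1,1,1,0,1,1,2,1]
Step 3: insert uul at [2, 5, 11, 12, 13] -> counters=[0,1,1,0,0,2,0,1,1,1,0,2,2,3,1]
Step 4: insert xic at [1, 6, 10, 11, 12] -> counters=[0,2,1,0,0,2,1,1,1,1,1,3,3,3,1]
Step 5: insert vta at [6, 7, 9, 11, 13] -> counters=[0,2,1,0,0,2,2,2,1,2,1,4,3,4,1]
Query vta: check counters[6]=2 counters[7]=2 counters[9]=2 counters[11]=4 counters[13]=4 -> maybe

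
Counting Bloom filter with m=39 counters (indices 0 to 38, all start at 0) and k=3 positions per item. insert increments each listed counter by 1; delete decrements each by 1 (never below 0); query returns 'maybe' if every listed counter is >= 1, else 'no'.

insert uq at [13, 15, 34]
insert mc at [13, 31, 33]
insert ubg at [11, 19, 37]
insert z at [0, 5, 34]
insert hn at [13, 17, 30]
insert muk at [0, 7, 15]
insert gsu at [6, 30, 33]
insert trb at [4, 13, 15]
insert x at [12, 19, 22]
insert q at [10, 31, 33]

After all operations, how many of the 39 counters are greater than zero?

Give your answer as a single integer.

Step 1: insert uq at [13, 15, 34] -> counters=[0,0,0,0,0,0,0,0,0,0,0,0,0,1,0,1,0,0,0,0,0,0,0,0,0,0,0,0,0,0,0,0,0,0,1,0,0,0,0]
Step 2: insert mc at [13, 31, 33] -> counters=[0,0,0,0,0,0,0,0,0,0,0,0,0,2,0,1,0,0,0,0,0,0,0,0,0,0,0,0,0,0,0,1,0,1,1,0,0,0,0]
Step 3: insert ubg at [11, 19, 37] -> counters=[0,0,0,0,0,0,0,0,0,0,0,1,0,2,0,1,0,0,0,1,0,0,0,0,0,0,0,0,0,0,0,1,0,1,1,0,0,1,0]
Step 4: insert z at [0, 5, 34] -> counters=[1,0,0,0,0,1,0,0,0,0,0,1,0,2,0,1,0,0,0,1,0,0,0,0,0,0,0,0,0,0,0,1,0,1,2,0,0,1,0]
Step 5: insert hn at [13, 17, 30] -> counters=[1,0,0,0,0,1,0,0,0,0,0,1,0,3,0,1,0,1,0,1,0,0,0,0,0,0,0,0,0,0,1,1,0,1,2,0,0,1,0]
Step 6: insert muk at [0, 7, 15] -> counters=[2,0,0,0,0,1,0,1,0,0,0,1,0,3,0,2,0,1,0,1,0,0,0,0,0,0,0,0,0,0,1,1,0,1,2,0,0,1,0]
Step 7: insert gsu at [6, 30, 33] -> counters=[2,0,0,0,0,1,1,1,0,0,0,1,0,3,0,2,0,1,0,1,0,0,0,0,0,0,0,0,0,0,2,1,0,2,2,0,0,1,0]
Step 8: insert trb at [4, 13, 15] -> counters=[2,0,0,0,1,1,1,1,0,0,0,1,0,4,0,3,0,1,0,1,0,0,0,0,0,0,0,0,0,0,2,1,0,2,2,0,0,1,0]
Step 9: insert x at [12, 19, 22] -> counters=[2,0,0,0,1,1,1,1,0,0,0,1,1,4,0,3,0,1,0,2,0,0,1,0,0,0,0,0,0,0,2,1,0,2,2,0,0,1,0]
Step 10: insert q at [10, 31, 33] -> counters=[2,0,0,0,1,1,1,1,0,0,1,1,1,4,0,3,0,1,0,2,0,0,1,0,0,0,0,0,0,0,2,2,0,3,2,0,0,1,0]
Final counters=[2,0,0,0,1,1,1,1,0,0,1,1,1,4,0,3,0,1,0,2,0,0,1,0,0,0,0,0,0,0,2,2,0,3,2,0,0,1,0] -> 18 nonzero

Answer: 18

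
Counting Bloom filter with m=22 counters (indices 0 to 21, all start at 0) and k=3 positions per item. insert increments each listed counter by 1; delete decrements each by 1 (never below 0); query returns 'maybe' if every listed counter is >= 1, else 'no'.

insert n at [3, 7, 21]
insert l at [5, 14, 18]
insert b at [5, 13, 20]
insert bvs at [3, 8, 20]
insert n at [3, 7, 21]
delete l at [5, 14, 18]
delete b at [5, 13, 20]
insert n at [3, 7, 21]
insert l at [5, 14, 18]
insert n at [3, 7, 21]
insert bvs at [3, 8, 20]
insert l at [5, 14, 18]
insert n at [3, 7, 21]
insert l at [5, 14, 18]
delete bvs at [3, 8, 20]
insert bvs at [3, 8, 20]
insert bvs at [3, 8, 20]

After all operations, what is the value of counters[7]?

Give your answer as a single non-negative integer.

Answer: 5

Derivation:
Step 1: insert n at [3, 7, 21] -> counters=[0,0,0,1,0,0,0,1,0,0,0,0,0,0,0,0,0,0,0,0,0,1]
Step 2: insert l at [5, 14, 18] -> counters=[0,0,0,1,0,1,0,1,0,0,0,0,0,0,1,0,0,0,1,0,0,1]
Step 3: insert b at [5, 13, 20] -> counters=[0,0,0,1,0,2,0,1,0,0,0,0,0,1,1,0,0,0,1,0,1,1]
Step 4: insert bvs at [3, 8, 20] -> counters=[0,0,0,2,0,2,0,1,1,0,0,0,0,1,1,0,0,0,1,0,2,1]
Step 5: insert n at [3, 7, 21] -> counters=[0,0,0,3,0,2,0,2,1,0,0,0,0,1,1,0,0,0,1,0,2,2]
Step 6: delete l at [5, 14, 18] -> counters=[0,0,0,3,0,1,0,2,1,0,0,0,0,1,0,0,0,0,0,0,2,2]
Step 7: delete b at [5, 13, 20] -> counters=[0,0,0,3,0,0,0,2,1,0,0,0,0,0,0,0,0,0,0,0,1,2]
Step 8: insert n at [3, 7, 21] -> counters=[0,0,0,4,0,0,0,3,1,0,0,0,0,0,0,0,0,0,0,0,1,3]
Step 9: insert l at [5, 14, 18] -> counters=[0,0,0,4,0,1,0,3,1,0,0,0,0,0,1,0,0,0,1,0,1,3]
Step 10: insert n at [3, 7, 21] -> counters=[0,0,0,5,0,1,0,4,1,0,0,0,0,0,1,0,0,0,1,0,1,4]
Step 11: insert bvs at [3, 8, 20] -> counters=[0,0,0,6,0,1,0,4,2,0,0,0,0,0,1,0,0,0,1,0,2,4]
Step 12: insert l at [5, 14, 18] -> counters=[0,0,0,6,0,2,0,4,2,0,0,0,0,0,2,0,0,0,2,0,2,4]
Step 13: insert n at [3, 7, 21] -> counters=[0,0,0,7,0,2,0,5,2,0,0,0,0,0,2,0,0,0,2,0,2,5]
Step 14: insert l at [5, 14, 18] -> counters=[0,0,0,7,0,3,0,5,2,0,0,0,0,0,3,0,0,0,3,0,2,5]
Step 15: delete bvs at [3, 8, 20] -> counters=[0,0,0,6,0,3,0,5,1,0,0,0,0,0,3,0,0,0,3,0,1,5]
Step 16: insert bvs at [3, 8, 20] -> counters=[0,0,0,7,0,3,0,5,2,0,0,0,0,0,3,0,0,0,3,0,2,5]
Step 17: insert bvs at [3, 8, 20] -> counters=[0,0,0,8,0,3,0,5,3,0,0,0,0,0,3,0,0,0,3,0,3,5]
Final counters=[0,0,0,8,0,3,0,5,3,0,0,0,0,0,3,0,0,0,3,0,3,5] -> counters[7]=5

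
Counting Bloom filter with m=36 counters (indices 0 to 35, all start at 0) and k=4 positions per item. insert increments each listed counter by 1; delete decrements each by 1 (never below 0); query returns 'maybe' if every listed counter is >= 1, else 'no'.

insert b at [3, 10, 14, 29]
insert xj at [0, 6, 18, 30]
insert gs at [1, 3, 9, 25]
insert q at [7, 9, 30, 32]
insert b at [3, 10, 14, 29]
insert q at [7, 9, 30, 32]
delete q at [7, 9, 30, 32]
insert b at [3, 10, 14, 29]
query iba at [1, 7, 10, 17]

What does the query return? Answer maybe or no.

Step 1: insert b at [3, 10, 14, 29] -> counters=[0,0,0,1,0,0,0,0,0,0,1,0,0,0,1,0,0,0,0,0,0,0,0,0,0,0,0,0,0,1,0,0,0,0,0,0]
Step 2: insert xj at [0, 6, 18, 30] -> counters=[1,0,0,1,0,0,1,0,0,0,1,0,0,0,1,0,0,0,1,0,0,0,0,0,0,0,0,0,0,1,1,0,0,0,0,0]
Step 3: insert gs at [1, 3, 9, 25] -> counters=[1,1,0,2,0,0,1,0,0,1,1,0,0,0,1,0,0,0,1,0,0,0,0,0,0,1,0,0,0,1,1,0,0,0,0,0]
Step 4: insert q at [7, 9, 30, 32] -> counters=[1,1,0,2,0,0,1,1,0,2,1,0,0,0,1,0,0,0,1,0,0,0,0,0,0,1,0,0,0,1,2,0,1,0,0,0]
Step 5: insert b at [3, 10, 14, 29] -> counters=[1,1,0,3,0,0,1,1,0,2,2,0,0,0,2,0,0,0,1,0,0,0,0,0,0,1,0,0,0,2,2,0,1,0,0,0]
Step 6: insert q at [7, 9, 30, 32] -> counters=[1,1,0,3,0,0,1,2,0,3,2,0,0,0,2,0,0,0,1,0,0,0,0,0,0,1,0,0,0,2,3,0,2,0,0,0]
Step 7: delete q at [7, 9, 30, 32] -> counters=[1,1,0,3,0,0,1,1,0,2,2,0,0,0,2,0,0,0,1,0,0,0,0,0,0,1,0,0,0,2,2,0,1,0,0,0]
Step 8: insert b at [3, 10, 14, 29] -> counters=[1,1,0,4,0,0,1,1,0,2,3,0,0,0,3,0,0,0,1,0,0,0,0,0,0,1,0,0,0,3,2,0,1,0,0,0]
Query iba: check counters[1]=1 counters[7]=1 counters[10]=3 counters[17]=0 -> no

Answer: no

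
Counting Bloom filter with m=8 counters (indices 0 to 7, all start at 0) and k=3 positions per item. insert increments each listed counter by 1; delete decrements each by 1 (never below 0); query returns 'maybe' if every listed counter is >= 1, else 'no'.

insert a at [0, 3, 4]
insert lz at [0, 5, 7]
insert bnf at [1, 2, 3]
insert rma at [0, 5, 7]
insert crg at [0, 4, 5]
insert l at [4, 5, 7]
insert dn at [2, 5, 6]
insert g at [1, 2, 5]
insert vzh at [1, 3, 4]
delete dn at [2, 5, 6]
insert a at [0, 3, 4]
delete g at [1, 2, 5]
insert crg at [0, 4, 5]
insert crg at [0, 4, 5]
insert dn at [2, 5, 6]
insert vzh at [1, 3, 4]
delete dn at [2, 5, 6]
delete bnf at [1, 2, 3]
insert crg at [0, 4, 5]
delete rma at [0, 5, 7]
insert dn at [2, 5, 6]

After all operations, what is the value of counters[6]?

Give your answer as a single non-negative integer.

Step 1: insert a at [0, 3, 4] -> counters=[1,0,0,1,1,0,0,0]
Step 2: insert lz at [0, 5, 7] -> counters=[2,0,0,1,1,1,0,1]
Step 3: insert bnf at [1, 2, 3] -> counters=[2,1,1,2,1,1,0,1]
Step 4: insert rma at [0, 5, 7] -> counters=[3,1,1,2,1,2,0,2]
Step 5: insert crg at [0, 4, 5] -> counters=[4,1,1,2,2,3,0,2]
Step 6: insert l at [4, 5, 7] -> counters=[4,1,1,2,3,4,0,3]
Step 7: insert dn at [2, 5, 6] -> counters=[4,1,2,2,3,5,1,3]
Step 8: insert g at [1, 2, 5] -> counters=[4,2,3,2,3,6,1,3]
Step 9: insert vzh at [1, 3, 4] -> counters=[4,3,3,3,4,6,1,3]
Step 10: delete dn at [2, 5, 6] -> counters=[4,3,2,3,4,5,0,3]
Step 11: insert a at [0, 3, 4] -> counters=[5,3,2,4,5,5,0,3]
Step 12: delete g at [1, 2, 5] -> counters=[5,2,1,4,5,4,0,3]
Step 13: insert crg at [0, 4, 5] -> counters=[6,2,1,4,6,5,0,3]
Step 14: insert crg at [0, 4, 5] -> counters=[7,2,1,4,7,6,0,3]
Step 15: insert dn at [2, 5, 6] -> counters=[7,2,2,4,7,7,1,3]
Step 16: insert vzh at [1, 3, 4] -> counters=[7,3,2,5,8,7,1,3]
Step 17: delete dn at [2, 5, 6] -> counters=[7,3,1,5,8,6,0,3]
Step 18: delete bnf at [1, 2, 3] -> counters=[7,2,0,4,8,6,0,3]
Step 19: insert crg at [0, 4, 5] -> counters=[8,2,0,4,9,7,0,3]
Step 20: delete rma at [0, 5, 7] -> counters=[7,2,0,4,9,6,0,2]
Step 21: insert dn at [2, 5, 6] -> counters=[7,2,1,4,9,7,1,2]
Final counters=[7,2,1,4,9,7,1,2] -> counters[6]=1

Answer: 1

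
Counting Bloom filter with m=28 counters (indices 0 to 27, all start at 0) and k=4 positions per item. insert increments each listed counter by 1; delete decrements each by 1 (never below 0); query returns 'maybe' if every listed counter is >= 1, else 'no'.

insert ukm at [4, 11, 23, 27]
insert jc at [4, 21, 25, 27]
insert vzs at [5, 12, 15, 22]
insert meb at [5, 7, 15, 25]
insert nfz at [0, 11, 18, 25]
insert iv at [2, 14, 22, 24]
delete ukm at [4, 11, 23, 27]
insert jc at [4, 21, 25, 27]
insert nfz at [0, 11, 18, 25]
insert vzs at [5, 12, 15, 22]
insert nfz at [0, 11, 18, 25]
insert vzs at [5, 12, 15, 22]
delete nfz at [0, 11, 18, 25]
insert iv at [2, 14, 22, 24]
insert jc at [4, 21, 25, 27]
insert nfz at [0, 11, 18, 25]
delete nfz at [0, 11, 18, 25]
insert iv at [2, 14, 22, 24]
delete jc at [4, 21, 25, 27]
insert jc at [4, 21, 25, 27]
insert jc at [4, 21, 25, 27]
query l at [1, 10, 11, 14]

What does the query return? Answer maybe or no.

Answer: no

Derivation:
Step 1: insert ukm at [4, 11, 23, 27] -> counters=[0,0,0,0,1,0,0,0,0,0,0,1,0,0,0,0,0,0,0,0,0,0,0,1,0,0,0,1]
Step 2: insert jc at [4, 21, 25, 27] -> counters=[0,0,0,0,2,0,0,0,0,0,0,1,0,0,0,0,0,0,0,0,0,1,0,1,0,1,0,2]
Step 3: insert vzs at [5, 12, 15, 22] -> counters=[0,0,0,0,2,1,0,0,0,0,0,1,1,0,0,1,0,0,0,0,0,1,1,1,0,1,0,2]
Step 4: insert meb at [5, 7, 15, 25] -> counters=[0,0,0,0,2,2,0,1,0,0,0,1,1,0,0,2,0,0,0,0,0,1,1,1,0,2,0,2]
Step 5: insert nfz at [0, 11, 18, 25] -> counters=[1,0,0,0,2,2,0,1,0,0,0,2,1,0,0,2,0,0,1,0,0,1,1,1,0,3,0,2]
Step 6: insert iv at [2, 14, 22, 24] -> counters=[1,0,1,0,2,2,0,1,0,0,0,2,1,0,1,2,0,0,1,0,0,1,2,1,1,3,0,2]
Step 7: delete ukm at [4, 11, 23, 27] -> counters=[1,0,1,0,1,2,0,1,0,0,0,1,1,0,1,2,0,0,1,0,0,1,2,0,1,3,0,1]
Step 8: insert jc at [4, 21, 25, 27] -> counters=[1,0,1,0,2,2,0,1,0,0,0,1,1,0,1,2,0,0,1,0,0,2,2,0,1,4,0,2]
Step 9: insert nfz at [0, 11, 18, 25] -> counters=[2,0,1,0,2,2,0,1,0,0,0,2,1,0,1,2,0,0,2,0,0,2,2,0,1,5,0,2]
Step 10: insert vzs at [5, 12, 15, 22] -> counters=[2,0,1,0,2,3,0,1,0,0,0,2,2,0,1,3,0,0,2,0,0,2,3,0,1,5,0,2]
Step 11: insert nfz at [0, 11, 18, 25] -> counters=[3,0,1,0,2,3,0,1,0,0,0,3,2,0,1,3,0,0,3,0,0,2,3,0,1,6,0,2]
Step 12: insert vzs at [5, 12, 15, 22] -> counters=[3,0,1,0,2,4,0,1,0,0,0,3,3,0,1,4,0,0,3,0,0,2,4,0,1,6,0,2]
Step 13: delete nfz at [0, 11, 18, 25] -> counters=[2,0,1,0,2,4,0,1,0,0,0,2,3,0,1,4,0,0,2,0,0,2,4,0,1,5,0,2]
Step 14: insert iv at [2, 14, 22, 24] -> counters=[2,0,2,0,2,4,0,1,0,0,0,2,3,0,2,4,0,0,2,0,0,2,5,0,2,5,0,2]
Step 15: insert jc at [4, 21, 25, 27] -> counters=[2,0,2,0,3,4,0,1,0,0,0,2,3,0,2,4,0,0,2,0,0,3,5,0,2,6,0,3]
Step 16: insert nfz at [0, 11, 18, 25] -> counters=[3,0,2,0,3,4,0,1,0,0,0,3,3,0,2,4,0,0,3,0,0,3,5,0,2,7,0,3]
Step 17: delete nfz at [0, 11, 18, 25] -> counters=[2,0,2,0,3,4,0,1,0,0,0,2,3,0,2,4,0,0,2,0,0,3,5,0,2,6,0,3]
Step 18: insert iv at [2, 14, 22, 24] -> counters=[2,0,3,0,3,4,0,1,0,0,0,2,3,0,3,4,0,0,2,0,0,3,6,0,3,6,0,3]
Step 19: delete jc at [4, 21, 25, 27] -> counters=[2,0,3,0,2,4,0,1,0,0,0,2,3,0,3,4,0,0,2,0,0,2,6,0,3,5,0,2]
Step 20: insert jc at [4, 21, 25, 27] -> counters=[2,0,3,0,3,4,0,1,0,0,0,2,3,0,3,4,0,0,2,0,0,3,6,0,3,6,0,3]
Step 21: insert jc at [4, 21, 25, 27] -> counters=[2,0,3,0,4,4,0,1,0,0,0,2,3,0,3,4,0,0,2,0,0,4,6,0,3,7,0,4]
Query l: check counters[1]=0 counters[10]=0 counters[11]=2 counters[14]=3 -> no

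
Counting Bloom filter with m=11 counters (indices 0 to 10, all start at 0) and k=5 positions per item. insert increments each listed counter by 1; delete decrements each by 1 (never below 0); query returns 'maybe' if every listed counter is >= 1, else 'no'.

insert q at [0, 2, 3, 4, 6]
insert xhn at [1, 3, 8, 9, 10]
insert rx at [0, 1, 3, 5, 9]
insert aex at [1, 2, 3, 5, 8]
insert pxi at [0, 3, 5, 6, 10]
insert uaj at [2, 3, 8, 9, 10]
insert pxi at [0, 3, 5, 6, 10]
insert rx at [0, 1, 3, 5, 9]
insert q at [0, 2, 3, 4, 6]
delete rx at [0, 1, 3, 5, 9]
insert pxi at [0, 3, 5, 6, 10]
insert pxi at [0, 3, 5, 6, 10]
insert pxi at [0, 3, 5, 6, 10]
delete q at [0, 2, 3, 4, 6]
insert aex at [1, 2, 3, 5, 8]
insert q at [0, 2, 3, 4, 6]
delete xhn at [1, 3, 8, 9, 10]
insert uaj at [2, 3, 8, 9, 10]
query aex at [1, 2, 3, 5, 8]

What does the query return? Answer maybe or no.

Answer: maybe

Derivation:
Step 1: insert q at [0, 2, 3, 4, 6] -> counters=[1,0,1,1,1,0,1,0,0,0,0]
Step 2: insert xhn at [1, 3, 8, 9, 10] -> counters=[1,1,1,2,1,0,1,0,1,1,1]
Step 3: insert rx at [0, 1, 3, 5, 9] -> counters=[2,2,1,3,1,1,1,0,1,2,1]
Step 4: insert aex at [1, 2, 3, 5, 8] -> counters=[2,3,2,4,1,2,1,0,2,2,1]
Step 5: insert pxi at [0, 3, 5, 6, 10] -> counters=[3,3,2,5,1,3,2,0,2,2,2]
Step 6: insert uaj at [2, 3, 8, 9, 10] -> counters=[3,3,3,6,1,3,2,0,3,3,3]
Step 7: insert pxi at [0, 3, 5, 6, 10] -> counters=[4,3,3,7,1,4,3,0,3,3,4]
Step 8: insert rx at [0, 1, 3, 5, 9] -> counters=[5,4,3,8,1,5,3,0,3,4,4]
Step 9: insert q at [0, 2, 3, 4, 6] -> counters=[6,4,4,9,2,5,4,0,3,4,4]
Step 10: delete rx at [0, 1, 3, 5, 9] -> counters=[5,3,4,8,2,4,4,0,3,3,4]
Step 11: insert pxi at [0, 3, 5, 6, 10] -> counters=[6,3,4,9,2,5,5,0,3,3,5]
Step 12: insert pxi at [0, 3, 5, 6, 10] -> counters=[7,3,4,10,2,6,6,0,3,3,6]
Step 13: insert pxi at [0, 3, 5, 6, 10] -> counters=[8,3,4,11,2,7,7,0,3,3,7]
Step 14: delete q at [0, 2, 3, 4, 6] -> counters=[7,3,3,10,1,7,6,0,3,3,7]
Step 15: insert aex at [1, 2, 3, 5, 8] -> counters=[7,4,4,11,1,8,6,0,4,3,7]
Step 16: insert q at [0, 2, 3, 4, 6] -> counters=[8,4,5,12,2,8,7,0,4,3,7]
Step 17: delete xhn at [1, 3, 8, 9, 10] -> counters=[8,3,5,11,2,8,7,0,3,2,6]
Step 18: insert uaj at [2, 3, 8, 9, 10] -> counters=[8,3,6,12,2,8,7,0,4,3,7]
Query aex: check counters[1]=3 counters[2]=6 counters[3]=12 counters[5]=8 counters[8]=4 -> maybe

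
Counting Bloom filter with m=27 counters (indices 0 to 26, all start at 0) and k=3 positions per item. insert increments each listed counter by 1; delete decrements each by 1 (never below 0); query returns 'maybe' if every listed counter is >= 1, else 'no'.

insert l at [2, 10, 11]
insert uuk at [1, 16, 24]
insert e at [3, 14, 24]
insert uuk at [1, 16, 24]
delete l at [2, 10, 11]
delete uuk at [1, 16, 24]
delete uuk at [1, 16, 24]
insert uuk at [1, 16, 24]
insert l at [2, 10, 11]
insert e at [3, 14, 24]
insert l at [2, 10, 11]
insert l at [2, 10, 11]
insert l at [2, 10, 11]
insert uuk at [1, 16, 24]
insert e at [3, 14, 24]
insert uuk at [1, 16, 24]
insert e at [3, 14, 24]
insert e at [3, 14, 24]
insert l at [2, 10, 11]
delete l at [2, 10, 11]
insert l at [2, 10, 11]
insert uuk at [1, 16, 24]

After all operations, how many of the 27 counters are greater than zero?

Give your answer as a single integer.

Step 1: insert l at [2, 10, 11] -> counters=[0,0,1,0,0,0,0,0,0,0,1,1,0,0,0,0,0,0,0,0,0,0,0,0,0,0,0]
Step 2: insert uuk at [1, 16, 24] -> counters=[0,1,1,0,0,0,0,0,0,0,1,1,0,0,0,0,1,0,0,0,0,0,0,0,1,0,0]
Step 3: insert e at [3, 14, 24] -> counters=[0,1,1,1,0,0,0,0,0,0,1,1,0,0,1,0,1,0,0,0,0,0,0,0,2,0,0]
Step 4: insert uuk at [1, 16, 24] -> counters=[0,2,1,1,0,0,0,0,0,0,1,1,0,0,1,0,2,0,0,0,0,0,0,0,3,0,0]
Step 5: delete l at [2, 10, 11] -> counters=[0,2,0,1,0,0,0,0,0,0,0,0,0,0,1,0,2,0,0,0,0,0,0,0,3,0,0]
Step 6: delete uuk at [1, 16, 24] -> counters=[0,1,0,1,0,0,0,0,0,0,0,0,0,0,1,0,1,0,0,0,0,0,0,0,2,0,0]
Step 7: delete uuk at [1, 16, 24] -> counters=[0,0,0,1,0,0,0,0,0,0,0,0,0,0,1,0,0,0,0,0,0,0,0,0,1,0,0]
Step 8: insert uuk at [1, 16, 24] -> counters=[0,1,0,1,0,0,0,0,0,0,0,0,0,0,1,0,1,0,0,0,0,0,0,0,2,0,0]
Step 9: insert l at [2, 10, 11] -> counters=[0,1,1,1,0,0,0,0,0,0,1,1,0,0,1,0,1,0,0,0,0,0,0,0,2,0,0]
Step 10: insert e at [3, 14, 24] -> counters=[0,1,1,2,0,0,0,0,0,0,1,1,0,0,2,0,1,0,0,0,0,0,0,0,3,0,0]
Step 11: insert l at [2, 10, 11] -> counters=[0,1,2,2,0,0,0,0,0,0,2,2,0,0,2,0,1,0,0,0,0,0,0,0,3,0,0]
Step 12: insert l at [2, 10, 11] -> counters=[0,1,3,2,0,0,0,0,0,0,3,3,0,0,2,0,1,0,0,0,0,0,0,0,3,0,0]
Step 13: insert l at [2, 10, 11] -> counters=[0,1,4,2,0,0,0,0,0,0,4,4,0,0,2,0,1,0,0,0,0,0,0,0,3,0,0]
Step 14: insert uuk at [1, 16, 24] -> counters=[0,2,4,2,0,0,0,0,0,0,4,4,0,0,2,0,2,0,0,0,0,0,0,0,4,0,0]
Step 15: insert e at [3, 14, 24] -> counters=[0,2,4,3,0,0,0,0,0,0,4,4,0,0,3,0,2,0,0,0,0,0,0,0,5,0,0]
Step 16: insert uuk at [1, 16, 24] -> counters=[0,3,4,3,0,0,0,0,0,0,4,4,0,0,3,0,3,0,0,0,0,0,0,0,6,0,0]
Step 17: insert e at [3, 14, 24] -> counters=[0,3,4,4,0,0,0,0,0,0,4,4,0,0,4,0,3,0,0,0,0,0,0,0,7,0,0]
Step 18: insert e at [3, 14, 24] -> counters=[0,3,4,5,0,0,0,0,0,0,4,4,0,0,5,0,3,0,0,0,0,0,0,0,8,0,0]
Step 19: insert l at [2, 10, 11] -> counters=[0,3,5,5,0,0,0,0,0,0,5,5,0,0,5,0,3,0,0,0,0,0,0,0,8,0,0]
Step 20: delete l at [2, 10, 11] -> counters=[0,3,4,5,0,0,0,0,0,0,4,4,0,0,5,0,3,0,0,0,0,0,0,0,8,0,0]
Step 21: insert l at [2, 10, 11] -> counters=[0,3,5,5,0,0,0,0,0,0,5,5,0,0,5,0,3,0,0,0,0,0,0,0,8,0,0]
Step 22: insert uuk at [1, 16, 24] -> counters=[0,4,5,5,0,0,0,0,0,0,5,5,0,0,5,0,4,0,0,0,0,0,0,0,9,0,0]
Final counters=[0,4,5,5,0,0,0,0,0,0,5,5,0,0,5,0,4,0,0,0,0,0,0,0,9,0,0] -> 8 nonzero

Answer: 8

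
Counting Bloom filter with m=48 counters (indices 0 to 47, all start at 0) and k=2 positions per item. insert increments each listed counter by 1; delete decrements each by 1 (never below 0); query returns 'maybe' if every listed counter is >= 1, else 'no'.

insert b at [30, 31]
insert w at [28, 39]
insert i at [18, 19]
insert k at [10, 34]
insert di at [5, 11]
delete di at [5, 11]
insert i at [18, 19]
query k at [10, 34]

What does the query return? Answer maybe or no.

Step 1: insert b at [30, 31] -> counters=[0,0,0,0,0,0,0,0,0,0,0,0,0,0,0,0,0,0,0,0,0,0,0,0,0,0,0,0,0,0,1,1,0,0,0,0,0,0,0,0,0,0,0,0,0,0,0,0]
Step 2: insert w at [28, 39] -> counters=[0,0,0,0,0,0,0,0,0,0,0,0,0,0,0,0,0,0,0,0,0,0,0,0,0,0,0,0,1,0,1,1,0,0,0,0,0,0,0,1,0,0,0,0,0,0,0,0]
Step 3: insert i at [18, 19] -> counters=[0,0,0,0,0,0,0,0,0,0,0,0,0,0,0,0,0,0,1,1,0,0,0,0,0,0,0,0,1,0,1,1,0,0,0,0,0,0,0,1,0,0,0,0,0,0,0,0]
Step 4: insert k at [10, 34] -> counters=[0,0,0,0,0,0,0,0,0,0,1,0,0,0,0,0,0,0,1,1,0,0,0,0,0,0,0,0,1,0,1,1,0,0,1,0,0,0,0,1,0,0,0,0,0,0,0,0]
Step 5: insert di at [5, 11] -> counters=[0,0,0,0,0,1,0,0,0,0,1,1,0,0,0,0,0,0,1,1,0,0,0,0,0,0,0,0,1,0,1,1,0,0,1,0,0,0,0,1,0,0,0,0,0,0,0,0]
Step 6: delete di at [5, 11] -> counters=[0,0,0,0,0,0,0,0,0,0,1,0,0,0,0,0,0,0,1,1,0,0,0,0,0,0,0,0,1,0,1,1,0,0,1,0,0,0,0,1,0,0,0,0,0,0,0,0]
Step 7: insert i at [18, 19] -> counters=[0,0,0,0,0,0,0,0,0,0,1,0,0,0,0,0,0,0,2,2,0,0,0,0,0,0,0,0,1,0,1,1,0,0,1,0,0,0,0,1,0,0,0,0,0,0,0,0]
Query k: check counters[10]=1 counters[34]=1 -> maybe

Answer: maybe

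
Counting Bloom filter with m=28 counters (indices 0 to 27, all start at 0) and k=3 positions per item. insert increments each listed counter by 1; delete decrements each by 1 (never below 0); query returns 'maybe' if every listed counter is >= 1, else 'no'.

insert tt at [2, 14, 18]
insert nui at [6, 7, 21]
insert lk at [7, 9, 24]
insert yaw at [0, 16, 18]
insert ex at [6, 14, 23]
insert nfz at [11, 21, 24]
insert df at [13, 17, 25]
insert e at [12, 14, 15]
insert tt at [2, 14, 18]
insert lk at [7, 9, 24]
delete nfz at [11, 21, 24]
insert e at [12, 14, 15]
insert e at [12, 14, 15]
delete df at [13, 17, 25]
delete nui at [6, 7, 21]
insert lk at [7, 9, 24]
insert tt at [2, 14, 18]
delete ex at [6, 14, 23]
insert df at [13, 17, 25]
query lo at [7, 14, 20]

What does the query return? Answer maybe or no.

Answer: no

Derivation:
Step 1: insert tt at [2, 14, 18] -> counters=[0,0,1,0,0,0,0,0,0,0,0,0,0,0,1,0,0,0,1,0,0,0,0,0,0,0,0,0]
Step 2: insert nui at [6, 7, 21] -> counters=[0,0,1,0,0,0,1,1,0,0,0,0,0,0,1,0,0,0,1,0,0,1,0,0,0,0,0,0]
Step 3: insert lk at [7, 9, 24] -> counters=[0,0,1,0,0,0,1,2,0,1,0,0,0,0,1,0,0,0,1,0,0,1,0,0,1,0,0,0]
Step 4: insert yaw at [0, 16, 18] -> counters=[1,0,1,0,0,0,1,2,0,1,0,0,0,0,1,0,1,0,2,0,0,1,0,0,1,0,0,0]
Step 5: insert ex at [6, 14, 23] -> counters=[1,0,1,0,0,0,2,2,0,1,0,0,0,0,2,0,1,0,2,0,0,1,0,1,1,0,0,0]
Step 6: insert nfz at [11, 21, 24] -> counters=[1,0,1,0,0,0,2,2,0,1,0,1,0,0,2,0,1,0,2,0,0,2,0,1,2,0,0,0]
Step 7: insert df at [13, 17, 25] -> counters=[1,0,1,0,0,0,2,2,0,1,0,1,0,1,2,0,1,1,2,0,0,2,0,1,2,1,0,0]
Step 8: insert e at [12, 14, 15] -> counters=[1,0,1,0,0,0,2,2,0,1,0,1,1,1,3,1,1,1,2,0,0,2,0,1,2,1,0,0]
Step 9: insert tt at [2, 14, 18] -> counters=[1,0,2,0,0,0,2,2,0,1,0,1,1,1,4,1,1,1,3,0,0,2,0,1,2,1,0,0]
Step 10: insert lk at [7, 9, 24] -> counters=[1,0,2,0,0,0,2,3,0,2,0,1,1,1,4,1,1,1,3,0,0,2,0,1,3,1,0,0]
Step 11: delete nfz at [11, 21, 24] -> counters=[1,0,2,0,0,0,2,3,0,2,0,0,1,1,4,1,1,1,3,0,0,1,0,1,2,1,0,0]
Step 12: insert e at [12, 14, 15] -> counters=[1,0,2,0,0,0,2,3,0,2,0,0,2,1,5,2,1,1,3,0,0,1,0,1,2,1,0,0]
Step 13: insert e at [12, 14, 15] -> counters=[1,0,2,0,0,0,2,3,0,2,0,0,3,1,6,3,1,1,3,0,0,1,0,1,2,1,0,0]
Step 14: delete df at [13, 17, 25] -> counters=[1,0,2,0,0,0,2,3,0,2,0,0,3,0,6,3,1,0,3,0,0,1,0,1,2,0,0,0]
Step 15: delete nui at [6, 7, 21] -> counters=[1,0,2,0,0,0,1,2,0,2,0,0,3,0,6,3,1,0,3,0,0,0,0,1,2,0,0,0]
Step 16: insert lk at [7, 9, 24] -> counters=[1,0,2,0,0,0,1,3,0,3,0,0,3,0,6,3,1,0,3,0,0,0,0,1,3,0,0,0]
Step 17: insert tt at [2, 14, 18] -> counters=[1,0,3,0,0,0,1,3,0,3,0,0,3,0,7,3,1,0,4,0,0,0,0,1,3,0,0,0]
Step 18: delete ex at [6, 14, 23] -> counters=[1,0,3,0,0,0,0,3,0,3,0,0,3,0,6,3,1,0,4,0,0,0,0,0,3,0,0,0]
Step 19: insert df at [13, 17, 25] -> counters=[1,0,3,0,0,0,0,3,0,3,0,0,3,1,6,3,1,1,4,0,0,0,0,0,3,1,0,0]
Query lo: check counters[7]=3 counters[14]=6 counters[20]=0 -> no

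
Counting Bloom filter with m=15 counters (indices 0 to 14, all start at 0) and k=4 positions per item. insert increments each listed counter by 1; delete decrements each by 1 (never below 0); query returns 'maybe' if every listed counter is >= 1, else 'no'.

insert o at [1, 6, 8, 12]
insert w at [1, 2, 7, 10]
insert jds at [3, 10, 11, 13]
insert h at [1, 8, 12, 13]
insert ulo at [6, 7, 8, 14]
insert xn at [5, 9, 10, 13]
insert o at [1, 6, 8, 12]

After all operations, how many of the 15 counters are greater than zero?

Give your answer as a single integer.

Step 1: insert o at [1, 6, 8, 12] -> counters=[0,1,0,0,0,0,1,0,1,0,0,0,1,0,0]
Step 2: insert w at [1, 2, 7, 10] -> counters=[0,2,1,0,0,0,1,1,1,0,1,0,1,0,0]
Step 3: insert jds at [3, 10, 11, 13] -> counters=[0,2,1,1,0,0,1,1,1,0,2,1,1,1,0]
Step 4: insert h at [1, 8, 12, 13] -> counters=[0,3,1,1,0,0,1,1,2,0,2,1,2,2,0]
Step 5: insert ulo at [6, 7, 8, 14] -> counters=[0,3,1,1,0,0,2,2,3,0,2,1,2,2,1]
Step 6: insert xn at [5, 9, 10, 13] -> counters=[0,3,1,1,0,1,2,2,3,1,3,1,2,3,1]
Step 7: insert o at [1, 6, 8, 12] -> counters=[0,4,1,1,0,1,3,2,4,1,3,1,3,3,1]
Final counters=[0,4,1,1,0,1,3,2,4,1,3,1,3,3,1] -> 13 nonzero

Answer: 13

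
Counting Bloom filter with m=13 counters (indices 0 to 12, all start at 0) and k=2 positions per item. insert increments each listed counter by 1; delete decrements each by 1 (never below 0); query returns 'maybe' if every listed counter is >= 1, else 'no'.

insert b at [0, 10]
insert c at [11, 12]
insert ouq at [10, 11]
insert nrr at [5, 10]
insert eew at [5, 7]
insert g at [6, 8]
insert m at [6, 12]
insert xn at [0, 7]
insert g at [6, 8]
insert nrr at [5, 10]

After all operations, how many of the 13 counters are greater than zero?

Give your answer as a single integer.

Answer: 8

Derivation:
Step 1: insert b at [0, 10] -> counters=[1,0,0,0,0,0,0,0,0,0,1,0,0]
Step 2: insert c at [11, 12] -> counters=[1,0,0,0,0,0,0,0,0,0,1,1,1]
Step 3: insert ouq at [10, 11] -> counters=[1,0,0,0,0,0,0,0,0,0,2,2,1]
Step 4: insert nrr at [5, 10] -> counters=[1,0,0,0,0,1,0,0,0,0,3,2,1]
Step 5: insert eew at [5, 7] -> counters=[1,0,0,0,0,2,0,1,0,0,3,2,1]
Step 6: insert g at [6, 8] -> counters=[1,0,0,0,0,2,1,1,1,0,3,2,1]
Step 7: insert m at [6, 12] -> counters=[1,0,0,0,0,2,2,1,1,0,3,2,2]
Step 8: insert xn at [0, 7] -> counters=[2,0,0,0,0,2,2,2,1,0,3,2,2]
Step 9: insert g at [6, 8] -> counters=[2,0,0,0,0,2,3,2,2,0,3,2,2]
Step 10: insert nrr at [5, 10] -> counters=[2,0,0,0,0,3,3,2,2,0,4,2,2]
Final counters=[2,0,0,0,0,3,3,2,2,0,4,2,2] -> 8 nonzero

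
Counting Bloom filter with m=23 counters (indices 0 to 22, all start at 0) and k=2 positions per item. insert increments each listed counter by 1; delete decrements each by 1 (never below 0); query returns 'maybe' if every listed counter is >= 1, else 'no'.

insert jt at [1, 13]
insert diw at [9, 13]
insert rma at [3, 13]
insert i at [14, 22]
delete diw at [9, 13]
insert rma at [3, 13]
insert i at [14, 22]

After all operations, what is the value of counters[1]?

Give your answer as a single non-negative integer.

Answer: 1

Derivation:
Step 1: insert jt at [1, 13] -> counters=[0,1,0,0,0,0,0,0,0,0,0,0,0,1,0,0,0,0,0,0,0,0,0]
Step 2: insert diw at [9, 13] -> counters=[0,1,0,0,0,0,0,0,0,1,0,0,0,2,0,0,0,0,0,0,0,0,0]
Step 3: insert rma at [3, 13] -> counters=[0,1,0,1,0,0,0,0,0,1,0,0,0,3,0,0,0,0,0,0,0,0,0]
Step 4: insert i at [14, 22] -> counters=[0,1,0,1,0,0,0,0,0,1,0,0,0,3,1,0,0,0,0,0,0,0,1]
Step 5: delete diw at [9, 13] -> counters=[0,1,0,1,0,0,0,0,0,0,0,0,0,2,1,0,0,0,0,0,0,0,1]
Step 6: insert rma at [3, 13] -> counters=[0,1,0,2,0,0,0,0,0,0,0,0,0,3,1,0,0,0,0,0,0,0,1]
Step 7: insert i at [14, 22] -> counters=[0,1,0,2,0,0,0,0,0,0,0,0,0,3,2,0,0,0,0,0,0,0,2]
Final counters=[0,1,0,2,0,0,0,0,0,0,0,0,0,3,2,0,0,0,0,0,0,0,2] -> counters[1]=1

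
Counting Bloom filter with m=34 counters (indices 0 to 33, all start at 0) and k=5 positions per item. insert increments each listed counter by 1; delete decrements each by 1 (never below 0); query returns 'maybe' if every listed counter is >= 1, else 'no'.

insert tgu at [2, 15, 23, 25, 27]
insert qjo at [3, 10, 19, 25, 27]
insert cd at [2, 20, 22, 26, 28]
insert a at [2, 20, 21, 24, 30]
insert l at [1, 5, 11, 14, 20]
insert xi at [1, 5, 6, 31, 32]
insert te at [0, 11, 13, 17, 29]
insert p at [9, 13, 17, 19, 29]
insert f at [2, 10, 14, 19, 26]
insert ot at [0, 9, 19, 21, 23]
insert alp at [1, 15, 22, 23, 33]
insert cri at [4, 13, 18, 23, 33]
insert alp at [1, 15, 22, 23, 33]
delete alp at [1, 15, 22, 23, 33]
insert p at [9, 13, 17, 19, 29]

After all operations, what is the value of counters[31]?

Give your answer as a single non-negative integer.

Answer: 1

Derivation:
Step 1: insert tgu at [2, 15, 23, 25, 27] -> counters=[0,0,1,0,0,0,0,0,0,0,0,0,0,0,0,1,0,0,0,0,0,0,0,1,0,1,0,1,0,0,0,0,0,0]
Step 2: insert qjo at [3, 10, 19, 25, 27] -> counters=[0,0,1,1,0,0,0,0,0,0,1,0,0,0,0,1,0,0,0,1,0,0,0,1,0,2,0,2,0,0,0,0,0,0]
Step 3: insert cd at [2, 20, 22, 26, 28] -> counters=[0,0,2,1,0,0,0,0,0,0,1,0,0,0,0,1,0,0,0,1,1,0,1,1,0,2,1,2,1,0,0,0,0,0]
Step 4: insert a at [2, 20, 21, 24, 30] -> counters=[0,0,3,1,0,0,0,0,0,0,1,0,0,0,0,1,0,0,0,1,2,1,1,1,1,2,1,2,1,0,1,0,0,0]
Step 5: insert l at [1, 5, 11, 14, 20] -> counters=[0,1,3,1,0,1,0,0,0,0,1,1,0,0,1,1,0,0,0,1,3,1,1,1,1,2,1,2,1,0,1,0,0,0]
Step 6: insert xi at [1, 5, 6, 31, 32] -> counters=[0,2,3,1,0,2,1,0,0,0,1,1,0,0,1,1,0,0,0,1,3,1,1,1,1,2,1,2,1,0,1,1,1,0]
Step 7: insert te at [0, 11, 13, 17, 29] -> counters=[1,2,3,1,0,2,1,0,0,0,1,2,0,1,1,1,0,1,0,1,3,1,1,1,1,2,1,2,1,1,1,1,1,0]
Step 8: insert p at [9, 13, 17, 19, 29] -> counters=[1,2,3,1,0,2,1,0,0,1,1,2,0,2,1,1,0,2,0,2,3,1,1,1,1,2,1,2,1,2,1,1,1,0]
Step 9: insert f at [2, 10, 14, 19, 26] -> counters=[1,2,4,1,0,2,1,0,0,1,2,2,0,2,2,1,0,2,0,3,3,1,1,1,1,2,2,2,1,2,1,1,1,0]
Step 10: insert ot at [0, 9, 19, 21, 23] -> counters=[2,2,4,1,0,2,1,0,0,2,2,2,0,2,2,1,0,2,0,4,3,2,1,2,1,2,2,2,1,2,1,1,1,0]
Step 11: insert alp at [1, 15, 22, 23, 33] -> counters=[2,3,4,1,0,2,1,0,0,2,2,2,0,2,2,2,0,2,0,4,3,2,2,3,1,2,2,2,1,2,1,1,1,1]
Step 12: insert cri at [4, 13, 18, 23, 33] -> counters=[2,3,4,1,1,2,1,0,0,2,2,2,0,3,2,2,0,2,1,4,3,2,2,4,1,2,2,2,1,2,1,1,1,2]
Step 13: insert alp at [1, 15, 22, 23, 33] -> counters=[2,4,4,1,1,2,1,0,0,2,2,2,0,3,2,3,0,2,1,4,3,2,3,5,1,2,2,2,1,2,1,1,1,3]
Step 14: delete alp at [1, 15, 22, 23, 33] -> counters=[2,3,4,1,1,2,1,0,0,2,2,2,0,3,2,2,0,2,1,4,3,2,2,4,1,2,2,2,1,2,1,1,1,2]
Step 15: insert p at [9, 13, 17, 19, 29] -> counters=[2,3,4,1,1,2,1,0,0,3,2,2,0,4,2,2,0,3,1,5,3,2,2,4,1,2,2,2,1,3,1,1,1,2]
Final counters=[2,3,4,1,1,2,1,0,0,3,2,2,0,4,2,2,0,3,1,5,3,2,2,4,1,2,2,2,1,3,1,1,1,2] -> counters[31]=1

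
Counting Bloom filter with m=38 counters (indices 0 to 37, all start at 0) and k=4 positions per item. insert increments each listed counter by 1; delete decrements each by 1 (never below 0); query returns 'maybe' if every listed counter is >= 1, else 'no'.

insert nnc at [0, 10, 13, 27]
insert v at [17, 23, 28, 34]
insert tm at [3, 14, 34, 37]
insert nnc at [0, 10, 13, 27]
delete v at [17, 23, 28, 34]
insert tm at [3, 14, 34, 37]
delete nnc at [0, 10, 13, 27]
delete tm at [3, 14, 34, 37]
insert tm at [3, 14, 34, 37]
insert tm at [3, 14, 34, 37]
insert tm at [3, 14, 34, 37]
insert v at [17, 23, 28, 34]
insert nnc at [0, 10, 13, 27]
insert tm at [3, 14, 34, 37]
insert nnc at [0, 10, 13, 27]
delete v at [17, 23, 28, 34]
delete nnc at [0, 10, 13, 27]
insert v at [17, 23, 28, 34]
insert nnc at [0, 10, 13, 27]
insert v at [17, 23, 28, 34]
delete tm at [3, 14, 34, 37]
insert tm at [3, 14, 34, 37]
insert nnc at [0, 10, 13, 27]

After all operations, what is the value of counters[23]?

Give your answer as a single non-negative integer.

Step 1: insert nnc at [0, 10, 13, 27] -> counters=[1,0,0,0,0,0,0,0,0,0,1,0,0,1,0,0,0,0,0,0,0,0,0,0,0,0,0,1,0,0,0,0,0,0,0,0,0,0]
Step 2: insert v at [17, 23, 28, 34] -> counters=[1,0,0,0,0,0,0,0,0,0,1,0,0,1,0,0,0,1,0,0,0,0,0,1,0,0,0,1,1,0,0,0,0,0,1,0,0,0]
Step 3: insert tm at [3, 14, 34, 37] -> counters=[1,0,0,1,0,0,0,0,0,0,1,0,0,1,1,0,0,1,0,0,0,0,0,1,0,0,0,1,1,0,0,0,0,0,2,0,0,1]
Step 4: insert nnc at [0, 10, 13, 27] -> counters=[2,0,0,1,0,0,0,0,0,0,2,0,0,2,1,0,0,1,0,0,0,0,0,1,0,0,0,2,1,0,0,0,0,0,2,0,0,1]
Step 5: delete v at [17, 23, 28, 34] -> counters=[2,0,0,1,0,0,0,0,0,0,2,0,0,2,1,0,0,0,0,0,0,0,0,0,0,0,0,2,0,0,0,0,0,0,1,0,0,1]
Step 6: insert tm at [3, 14, 34, 37] -> counters=[2,0,0,2,0,0,0,0,0,0,2,0,0,2,2,0,0,0,0,0,0,0,0,0,0,0,0,2,0,0,0,0,0,0,2,0,0,2]
Step 7: delete nnc at [0, 10, 13, 27] -> counters=[1,0,0,2,0,0,0,0,0,0,1,0,0,1,2,0,0,0,0,0,0,0,0,0,0,0,0,1,0,0,0,0,0,0,2,0,0,2]
Step 8: delete tm at [3, 14, 34, 37] -> counters=[1,0,0,1,0,0,0,0,0,0,1,0,0,1,1,0,0,0,0,0,0,0,0,0,0,0,0,1,0,0,0,0,0,0,1,0,0,1]
Step 9: insert tm at [3, 14, 34, 37] -> counters=[1,0,0,2,0,0,0,0,0,0,1,0,0,1,2,0,0,0,0,0,0,0,0,0,0,0,0,1,0,0,0,0,0,0,2,0,0,2]
Step 10: insert tm at [3, 14, 34, 37] -> counters=[1,0,0,3,0,0,0,0,0,0,1,0,0,1,3,0,0,0,0,0,0,0,0,0,0,0,0,1,0,0,0,0,0,0,3,0,0,3]
Step 11: insert tm at [3, 14, 34, 37] -> counters=[1,0,0,4,0,0,0,0,0,0,1,0,0,1,4,0,0,0,0,0,0,0,0,0,0,0,0,1,0,0,0,0,0,0,4,0,0,4]
Step 12: insert v at [17, 23, 28, 34] -> counters=[1,0,0,4,0,0,0,0,0,0,1,0,0,1,4,0,0,1,0,0,0,0,0,1,0,0,0,1,1,0,0,0,0,0,5,0,0,4]
Step 13: insert nnc at [0, 10, 13, 27] -> counters=[2,0,0,4,0,0,0,0,0,0,2,0,0,2,4,0,0,1,0,0,0,0,0,1,0,0,0,2,1,0,0,0,0,0,5,0,0,4]
Step 14: insert tm at [3, 14, 34, 37] -> counters=[2,0,0,5,0,0,0,0,0,0,2,0,0,2,5,0,0,1,0,0,0,0,0,1,0,0,0,2,1,0,0,0,0,0,6,0,0,5]
Step 15: insert nnc at [0, 10, 13, 27] -> counters=[3,0,0,5,0,0,0,0,0,0,3,0,0,3,5,0,0,1,0,0,0,0,0,1,0,0,0,3,1,0,0,0,0,0,6,0,0,5]
Step 16: delete v at [17, 23, 28, 34] -> counters=[3,0,0,5,0,0,0,0,0,0,3,0,0,3,5,0,0,0,0,0,0,0,0,0,0,0,0,3,0,0,0,0,0,0,5,0,0,5]
Step 17: delete nnc at [0, 10, 13, 27] -> counters=[2,0,0,5,0,0,0,0,0,0,2,0,0,2,5,0,0,0,0,0,0,0,0,0,0,0,0,2,0,0,0,0,0,0,5,0,0,5]
Step 18: insert v at [17, 23, 28, 34] -> counters=[2,0,0,5,0,0,0,0,0,0,2,0,0,2,5,0,0,1,0,0,0,0,0,1,0,0,0,2,1,0,0,0,0,0,6,0,0,5]
Step 19: insert nnc at [0, 10, 13, 27] -> counters=[3,0,0,5,0,0,0,0,0,0,3,0,0,3,5,0,0,1,0,0,0,0,0,1,0,0,0,3,1,0,0,0,0,0,6,0,0,5]
Step 20: insert v at [17, 23, 28, 34] -> counters=[3,0,0,5,0,0,0,0,0,0,3,0,0,3,5,0,0,2,0,0,0,0,0,2,0,0,0,3,2,0,0,0,0,0,7,0,0,5]
Step 21: delete tm at [3, 14, 34, 37] -> counters=[3,0,0,4,0,0,0,0,0,0,3,0,0,3,4,0,0,2,0,0,0,0,0,2,0,0,0,3,2,0,0,0,0,0,6,0,0,4]
Step 22: insert tm at [3, 14, 34, 37] -> counters=[3,0,0,5,0,0,0,0,0,0,3,0,0,3,5,0,0,2,0,0,0,0,0,2,0,0,0,3,2,0,0,0,0,0,7,0,0,5]
Step 23: insert nnc at [0, 10, 13, 27] -> counters=[4,0,0,5,0,0,0,0,0,0,4,0,0,4,5,0,0,2,0,0,0,0,0,2,0,0,0,4,2,0,0,0,0,0,7,0,0,5]
Final counters=[4,0,0,5,0,0,0,0,0,0,4,0,0,4,5,0,0,2,0,0,0,0,0,2,0,0,0,4,2,0,0,0,0,0,7,0,0,5] -> counters[23]=2

Answer: 2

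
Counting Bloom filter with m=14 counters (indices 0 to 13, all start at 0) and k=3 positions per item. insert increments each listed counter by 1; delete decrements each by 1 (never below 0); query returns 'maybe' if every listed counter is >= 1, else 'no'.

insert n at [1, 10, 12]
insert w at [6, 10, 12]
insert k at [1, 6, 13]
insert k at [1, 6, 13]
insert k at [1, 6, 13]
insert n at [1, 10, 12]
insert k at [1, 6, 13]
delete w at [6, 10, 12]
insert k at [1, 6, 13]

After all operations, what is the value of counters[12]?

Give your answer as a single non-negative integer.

Step 1: insert n at [1, 10, 12] -> counters=[0,1,0,0,0,0,0,0,0,0,1,0,1,0]
Step 2: insert w at [6, 10, 12] -> counters=[0,1,0,0,0,0,1,0,0,0,2,0,2,0]
Step 3: insert k at [1, 6, 13] -> counters=[0,2,0,0,0,0,2,0,0,0,2,0,2,1]
Step 4: insert k at [1, 6, 13] -> counters=[0,3,0,0,0,0,3,0,0,0,2,0,2,2]
Step 5: insert k at [1, 6, 13] -> counters=[0,4,0,0,0,0,4,0,0,0,2,0,2,3]
Step 6: insert n at [1, 10, 12] -> counters=[0,5,0,0,0,0,4,0,0,0,3,0,3,3]
Step 7: insert k at [1, 6, 13] -> counters=[0,6,0,0,0,0,5,0,0,0,3,0,3,4]
Step 8: delete w at [6, 10, 12] -> counters=[0,6,0,0,0,0,4,0,0,0,2,0,2,4]
Step 9: insert k at [1, 6, 13] -> counters=[0,7,0,0,0,0,5,0,0,0,2,0,2,5]
Final counters=[0,7,0,0,0,0,5,0,0,0,2,0,2,5] -> counters[12]=2

Answer: 2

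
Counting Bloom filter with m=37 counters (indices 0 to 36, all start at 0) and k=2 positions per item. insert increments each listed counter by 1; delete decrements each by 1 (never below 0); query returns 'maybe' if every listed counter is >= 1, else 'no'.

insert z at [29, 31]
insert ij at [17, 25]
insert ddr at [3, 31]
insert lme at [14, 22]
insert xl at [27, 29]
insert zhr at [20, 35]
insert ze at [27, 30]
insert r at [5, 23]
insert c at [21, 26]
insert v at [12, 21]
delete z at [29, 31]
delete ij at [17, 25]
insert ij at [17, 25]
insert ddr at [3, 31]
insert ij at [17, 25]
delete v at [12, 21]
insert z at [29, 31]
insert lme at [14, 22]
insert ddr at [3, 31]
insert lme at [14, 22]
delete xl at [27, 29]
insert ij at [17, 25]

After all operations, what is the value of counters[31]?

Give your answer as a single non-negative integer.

Answer: 4

Derivation:
Step 1: insert z at [29, 31] -> counters=[0,0,0,0,0,0,0,0,0,0,0,0,0,0,0,0,0,0,0,0,0,0,0,0,0,0,0,0,0,1,0,1,0,0,0,0,0]
Step 2: insert ij at [17, 25] -> counters=[0,0,0,0,0,0,0,0,0,0,0,0,0,0,0,0,0,1,0,0,0,0,0,0,0,1,0,0,0,1,0,1,0,0,0,0,0]
Step 3: insert ddr at [3, 31] -> counters=[0,0,0,1,0,0,0,0,0,0,0,0,0,0,0,0,0,1,0,0,0,0,0,0,0,1,0,0,0,1,0,2,0,0,0,0,0]
Step 4: insert lme at [14, 22] -> counters=[0,0,0,1,0,0,0,0,0,0,0,0,0,0,1,0,0,1,0,0,0,0,1,0,0,1,0,0,0,1,0,2,0,0,0,0,0]
Step 5: insert xl at [27, 29] -> counters=[0,0,0,1,0,0,0,0,0,0,0,0,0,0,1,0,0,1,0,0,0,0,1,0,0,1,0,1,0,2,0,2,0,0,0,0,0]
Step 6: insert zhr at [20, 35] -> counters=[0,0,0,1,0,0,0,0,0,0,0,0,0,0,1,0,0,1,0,0,1,0,1,0,0,1,0,1,0,2,0,2,0,0,0,1,0]
Step 7: insert ze at [27, 30] -> counters=[0,0,0,1,0,0,0,0,0,0,0,0,0,0,1,0,0,1,0,0,1,0,1,0,0,1,0,2,0,2,1,2,0,0,0,1,0]
Step 8: insert r at [5, 23] -> counters=[0,0,0,1,0,1,0,0,0,0,0,0,0,0,1,0,0,1,0,0,1,0,1,1,0,1,0,2,0,2,1,2,0,0,0,1,0]
Step 9: insert c at [21, 26] -> counters=[0,0,0,1,0,1,0,0,0,0,0,0,0,0,1,0,0,1,0,0,1,1,1,1,0,1,1,2,0,2,1,2,0,0,0,1,0]
Step 10: insert v at [12, 21] -> counters=[0,0,0,1,0,1,0,0,0,0,0,0,1,0,1,0,0,1,0,0,1,2,1,1,0,1,1,2,0,2,1,2,0,0,0,1,0]
Step 11: delete z at [29, 31] -> counters=[0,0,0,1,0,1,0,0,0,0,0,0,1,0,1,0,0,1,0,0,1,2,1,1,0,1,1,2,0,1,1,1,0,0,0,1,0]
Step 12: delete ij at [17, 25] -> counters=[0,0,0,1,0,1,0,0,0,0,0,0,1,0,1,0,0,0,0,0,1,2,1,1,0,0,1,2,0,1,1,1,0,0,0,1,0]
Step 13: insert ij at [17, 25] -> counters=[0,0,0,1,0,1,0,0,0,0,0,0,1,0,1,0,0,1,0,0,1,2,1,1,0,1,1,2,0,1,1,1,0,0,0,1,0]
Step 14: insert ddr at [3, 31] -> counters=[0,0,0,2,0,1,0,0,0,0,0,0,1,0,1,0,0,1,0,0,1,2,1,1,0,1,1,2,0,1,1,2,0,0,0,1,0]
Step 15: insert ij at [17, 25] -> counters=[0,0,0,2,0,1,0,0,0,0,0,0,1,0,1,0,0,2,0,0,1,2,1,1,0,2,1,2,0,1,1,2,0,0,0,1,0]
Step 16: delete v at [12, 21] -> counters=[0,0,0,2,0,1,0,0,0,0,0,0,0,0,1,0,0,2,0,0,1,1,1,1,0,2,1,2,0,1,1,2,0,0,0,1,0]
Step 17: insert z at [29, 31] -> counters=[0,0,0,2,0,1,0,0,0,0,0,0,0,0,1,0,0,2,0,0,1,1,1,1,0,2,1,2,0,2,1,3,0,0,0,1,0]
Step 18: insert lme at [14, 22] -> counters=[0,0,0,2,0,1,0,0,0,0,0,0,0,0,2,0,0,2,0,0,1,1,2,1,0,2,1,2,0,2,1,3,0,0,0,1,0]
Step 19: insert ddr at [3, 31] -> counters=[0,0,0,3,0,1,0,0,0,0,0,0,0,0,2,0,0,2,0,0,1,1,2,1,0,2,1,2,0,2,1,4,0,0,0,1,0]
Step 20: insert lme at [14, 22] -> counters=[0,0,0,3,0,1,0,0,0,0,0,0,0,0,3,0,0,2,0,0,1,1,3,1,0,2,1,2,0,2,1,4,0,0,0,1,0]
Step 21: delete xl at [27, 29] -> counters=[0,0,0,3,0,1,0,0,0,0,0,0,0,0,3,0,0,2,0,0,1,1,3,1,0,2,1,1,0,1,1,4,0,0,0,1,0]
Step 22: insert ij at [17, 25] -> counters=[0,0,0,3,0,1,0,0,0,0,0,0,0,0,3,0,0,3,0,0,1,1,3,1,0,3,1,1,0,1,1,4,0,0,0,1,0]
Final counters=[0,0,0,3,0,1,0,0,0,0,0,0,0,0,3,0,0,3,0,0,1,1,3,1,0,3,1,1,0,1,1,4,0,0,0,1,0] -> counters[31]=4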